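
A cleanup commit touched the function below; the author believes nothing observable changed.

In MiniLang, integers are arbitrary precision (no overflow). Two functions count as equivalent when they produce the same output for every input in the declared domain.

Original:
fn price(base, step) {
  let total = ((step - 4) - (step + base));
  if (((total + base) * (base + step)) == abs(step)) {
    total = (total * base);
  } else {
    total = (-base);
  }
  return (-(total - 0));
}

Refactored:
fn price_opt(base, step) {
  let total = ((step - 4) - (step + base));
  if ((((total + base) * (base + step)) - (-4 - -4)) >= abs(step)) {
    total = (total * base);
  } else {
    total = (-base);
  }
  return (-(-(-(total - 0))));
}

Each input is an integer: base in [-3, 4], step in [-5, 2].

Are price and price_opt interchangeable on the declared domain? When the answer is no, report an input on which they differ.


Evaluate both at base=-2, step=-5.
price: total = -2; (((total + base) * (base + step)) == abs(step)) -> false; total = 2; return -2
price_opt: total = -2; ((((total + base) * (base + step)) - (-4 - -4)) >= abs(step)) -> true; total = 4; return -4
-2 against -4: the behavior changed.
verdict: not equivalent; witness: base=-2, step=-5


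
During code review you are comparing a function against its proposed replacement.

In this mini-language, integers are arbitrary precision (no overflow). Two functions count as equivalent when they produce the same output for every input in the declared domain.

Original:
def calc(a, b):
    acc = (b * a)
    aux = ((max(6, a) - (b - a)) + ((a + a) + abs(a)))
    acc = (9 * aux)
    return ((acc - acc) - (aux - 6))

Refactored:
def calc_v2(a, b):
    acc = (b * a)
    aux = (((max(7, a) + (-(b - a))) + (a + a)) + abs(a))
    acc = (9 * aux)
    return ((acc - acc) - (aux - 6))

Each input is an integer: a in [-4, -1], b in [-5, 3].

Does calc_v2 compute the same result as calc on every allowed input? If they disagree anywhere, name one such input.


Run the pair on a=-4, b=-5.
calc: acc := 20 | aux := 3 | acc := 27 | result 3
calc_v2: acc := 20 | aux := 4 | acc := 36 | result 2
3 and 2 differ, so these are not the same function on this domain.
verdict: not equivalent; witness: a=-4, b=-5


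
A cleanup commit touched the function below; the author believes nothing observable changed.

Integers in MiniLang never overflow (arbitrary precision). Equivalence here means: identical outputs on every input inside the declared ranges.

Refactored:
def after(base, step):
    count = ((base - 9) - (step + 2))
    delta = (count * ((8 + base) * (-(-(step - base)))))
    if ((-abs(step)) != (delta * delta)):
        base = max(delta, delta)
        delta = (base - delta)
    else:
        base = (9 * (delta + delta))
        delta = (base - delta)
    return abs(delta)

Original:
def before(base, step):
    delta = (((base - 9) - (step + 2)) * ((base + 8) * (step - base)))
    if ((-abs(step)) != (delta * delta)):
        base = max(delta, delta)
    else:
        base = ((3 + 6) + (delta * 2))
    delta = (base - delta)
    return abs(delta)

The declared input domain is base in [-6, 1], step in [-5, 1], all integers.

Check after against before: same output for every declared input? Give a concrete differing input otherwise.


Not equivalent: base=0, step=0 separates them (9 vs 0).
before: delta becomes 0; next ((-abs(step)) != (delta * delta)) evaluates to false; next base becomes 9; next delta becomes 9; next final value 9
after: count becomes -11; next delta becomes 0; next ((-abs(step)) != (delta * delta)) evaluates to false; next base becomes 0; next delta becomes 0; next final value 0
verdict: not equivalent; witness: base=0, step=0


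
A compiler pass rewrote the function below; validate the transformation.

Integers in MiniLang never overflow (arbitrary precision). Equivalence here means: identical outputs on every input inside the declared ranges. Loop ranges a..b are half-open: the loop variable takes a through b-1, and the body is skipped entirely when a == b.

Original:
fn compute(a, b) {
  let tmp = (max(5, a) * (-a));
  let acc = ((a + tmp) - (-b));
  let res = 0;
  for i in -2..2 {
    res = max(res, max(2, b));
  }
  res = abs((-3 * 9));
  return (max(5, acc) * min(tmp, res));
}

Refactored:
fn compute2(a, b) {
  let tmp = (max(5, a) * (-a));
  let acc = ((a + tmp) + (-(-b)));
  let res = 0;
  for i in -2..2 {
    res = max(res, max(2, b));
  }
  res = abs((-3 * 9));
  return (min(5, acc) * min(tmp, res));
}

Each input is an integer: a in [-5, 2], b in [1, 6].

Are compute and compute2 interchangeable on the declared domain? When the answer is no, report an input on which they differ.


Not equivalent: a=-5, b=1 separates them (525 vs 125).
compute: tmp becomes 25; next acc becomes 21; next res becomes 0; next at i=-2:; next res becomes 2; next at i=-1:; next res becomes 2; next at i=0:; next res becomes 2; next at i=1:; next res becomes 2; next res becomes 27; next final value 525
compute2: tmp becomes 25; next acc becomes 21; next res becomes 0; next at i=-2:; next res becomes 2; next at i=-1:; next res becomes 2; next at i=0:; next res becomes 2; next at i=1:; next res becomes 2; next res becomes 27; next final value 125
verdict: not equivalent; witness: a=-5, b=1


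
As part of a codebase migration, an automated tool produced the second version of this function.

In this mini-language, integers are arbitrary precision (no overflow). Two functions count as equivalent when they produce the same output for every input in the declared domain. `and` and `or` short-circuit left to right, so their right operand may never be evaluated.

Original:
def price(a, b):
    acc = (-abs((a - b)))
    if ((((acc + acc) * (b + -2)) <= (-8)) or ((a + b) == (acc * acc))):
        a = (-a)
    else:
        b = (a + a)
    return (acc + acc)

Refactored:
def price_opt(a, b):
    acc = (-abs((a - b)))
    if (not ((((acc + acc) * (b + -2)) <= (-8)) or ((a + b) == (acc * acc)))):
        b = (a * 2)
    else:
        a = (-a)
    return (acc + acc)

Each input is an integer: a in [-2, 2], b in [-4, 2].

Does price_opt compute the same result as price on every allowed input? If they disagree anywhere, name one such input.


Changes here: boolean connective usage differs, plus constant usage differs, plus arithmetic usage differs; the full 35-point sweep finds no disagreement.
verdict: equivalent


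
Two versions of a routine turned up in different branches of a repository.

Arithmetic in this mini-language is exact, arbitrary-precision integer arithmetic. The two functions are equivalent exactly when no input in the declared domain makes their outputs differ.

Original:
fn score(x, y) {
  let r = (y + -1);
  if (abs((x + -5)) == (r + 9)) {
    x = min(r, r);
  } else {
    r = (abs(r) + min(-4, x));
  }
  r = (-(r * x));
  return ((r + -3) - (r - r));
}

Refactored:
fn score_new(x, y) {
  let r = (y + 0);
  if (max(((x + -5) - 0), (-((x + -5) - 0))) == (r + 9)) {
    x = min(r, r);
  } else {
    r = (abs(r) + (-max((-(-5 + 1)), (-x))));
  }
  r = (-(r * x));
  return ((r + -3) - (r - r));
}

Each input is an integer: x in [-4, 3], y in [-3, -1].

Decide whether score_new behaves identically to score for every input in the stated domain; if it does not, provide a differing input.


These are not equivalent — on x=-4, y=-3 the outputs split (-3 vs -7).
score: r := -4 | (abs((x + -5)) == (r + 9)): false | r := 0 | r := 0 | result -3
score_new: r := -3 | (max(((x + -5) - 0), (-((x + -5) - 0))) == (r + 9)): false | r := -1 | r := -4 | result -7
verdict: not equivalent; witness: x=-4, y=-3


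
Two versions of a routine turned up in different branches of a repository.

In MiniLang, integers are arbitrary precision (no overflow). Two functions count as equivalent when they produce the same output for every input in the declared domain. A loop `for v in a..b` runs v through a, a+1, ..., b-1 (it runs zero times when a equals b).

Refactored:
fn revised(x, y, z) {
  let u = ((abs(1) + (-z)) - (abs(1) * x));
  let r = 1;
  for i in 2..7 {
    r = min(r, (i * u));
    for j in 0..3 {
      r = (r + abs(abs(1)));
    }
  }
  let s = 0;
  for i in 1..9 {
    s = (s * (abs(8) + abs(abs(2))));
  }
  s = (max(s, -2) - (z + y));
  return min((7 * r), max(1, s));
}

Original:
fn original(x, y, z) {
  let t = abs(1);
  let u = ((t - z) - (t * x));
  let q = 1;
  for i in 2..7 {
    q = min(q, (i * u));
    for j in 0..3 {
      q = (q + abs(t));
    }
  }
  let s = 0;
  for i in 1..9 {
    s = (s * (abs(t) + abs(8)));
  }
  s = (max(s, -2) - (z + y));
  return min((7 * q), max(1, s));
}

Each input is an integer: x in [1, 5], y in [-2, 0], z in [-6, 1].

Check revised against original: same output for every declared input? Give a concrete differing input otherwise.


Equivalent. The suspicious edit (`1` became `2`) never changes the result for any input inside the declared domain.
Across all 120 domain points the two functions coincide.
One worked example (x=5, y=-2, z=-2) — original: t := 1 | u := -2 | q := 1 | iter i=2: | q := -4 | iter j=0: | q := -3 | iter j=1: | q := -2 | iter j=2: | q := -1 | iter i=3: | q := -6 | iter j=0: | q := -5 | iter j=1: | q := -4 | iter j=2: | q := -3 | iter i=4: | q := -8 | iter j=0: | q := -7 | iter j=1: | q := -6 | iter j=2: | q := -5 | iter i=5: | q := -10 | iter j=0: | q := -9 | iter j=1: | q := -8 | iter j=2: | q := -7 | iter i=6: | q := -12 | iter j=0: | q := -11 | iter j=1: | q := -10 | iter j=2: | q := -9 | s := 0 | iter i=1: | s := 0 | iter i=2: | s := 0 | iter i=3: | s := 0 | iter i=4: | s := 0 | iter i=5: | s := 0 | iter i=6: | s := 0 | iter i=7: | s := 0 | iter i=8: | s := 0 | s := 4 | result -63; revised: u := -2 | r := 1 | iter i=2: | r := -4 | iter j=0: | r := -3 | iter j=1: | r := -2 | iter j=2: | r := -1 | iter i=3: | r := -6 | iter j=0: | r := -5 | iter j=1: | r := -4 | iter j=2: | r := -3 | iter i=4: | r := -8 | iter j=0: | r := -7 | iter j=1: | r := -6 | iter j=2: | r := -5 | iter i=5: | r := -10 | iter j=0: | r := -9 | iter j=1: | r := -8 | iter j=2: | r := -7 | iter i=6: | r := -12 | iter j=0: | r := -11 | iter j=1: | r := -10 | iter j=2: | r := -9 | s := 0 | iter i=1: | s := 0 | iter i=2: | s := 0 | iter i=3: | s := 0 | iter i=4: | s := 0 | iter i=5: | s := 0 | iter i=6: | s := 0 | iter i=7: | s := 0 | iter i=8: | s := 0 | s := 4 | result -63; agreement on -63.
verdict: equivalent


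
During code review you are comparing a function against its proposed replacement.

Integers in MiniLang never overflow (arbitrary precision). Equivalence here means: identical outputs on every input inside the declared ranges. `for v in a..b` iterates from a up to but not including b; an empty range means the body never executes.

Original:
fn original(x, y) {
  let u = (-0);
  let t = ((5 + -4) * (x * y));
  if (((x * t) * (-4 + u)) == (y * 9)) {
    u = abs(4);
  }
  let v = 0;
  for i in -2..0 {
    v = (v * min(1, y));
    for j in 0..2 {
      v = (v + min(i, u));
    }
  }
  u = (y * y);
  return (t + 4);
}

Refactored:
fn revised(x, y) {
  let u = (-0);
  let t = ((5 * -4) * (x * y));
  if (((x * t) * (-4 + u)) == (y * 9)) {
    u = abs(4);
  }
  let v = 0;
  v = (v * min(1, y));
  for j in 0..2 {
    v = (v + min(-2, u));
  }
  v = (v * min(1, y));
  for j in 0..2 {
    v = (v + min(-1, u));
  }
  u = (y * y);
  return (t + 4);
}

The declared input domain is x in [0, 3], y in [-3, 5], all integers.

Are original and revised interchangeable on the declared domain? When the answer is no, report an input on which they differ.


These are not equivalent — on x=1, y=-3 the outputs split (1 vs 64).
original: u := 0 | t := -3 | (((x * t) * (-4 + u)) == (y * 9)): false | v := 0 | iter i=-2: | v := 0 | iter j=0: | v := -2 | iter j=1: | v := -4 | iter i=-1: | v := 12 | iter j=0: | v := 11 | iter j=1: | v := 10 | u := 9 | result 1
revised: u := 0 | t := 60 | (((x * t) * (-4 + u)) == (y * 9)): false | v := 0 | v := 0 | iter j=0: | v := -2 | iter j=1: | v := -4 | v := 12 | iter j=0: | v := 11 | iter j=1: | v := 10 | u := 9 | result 64
verdict: not equivalent; witness: x=1, y=-3


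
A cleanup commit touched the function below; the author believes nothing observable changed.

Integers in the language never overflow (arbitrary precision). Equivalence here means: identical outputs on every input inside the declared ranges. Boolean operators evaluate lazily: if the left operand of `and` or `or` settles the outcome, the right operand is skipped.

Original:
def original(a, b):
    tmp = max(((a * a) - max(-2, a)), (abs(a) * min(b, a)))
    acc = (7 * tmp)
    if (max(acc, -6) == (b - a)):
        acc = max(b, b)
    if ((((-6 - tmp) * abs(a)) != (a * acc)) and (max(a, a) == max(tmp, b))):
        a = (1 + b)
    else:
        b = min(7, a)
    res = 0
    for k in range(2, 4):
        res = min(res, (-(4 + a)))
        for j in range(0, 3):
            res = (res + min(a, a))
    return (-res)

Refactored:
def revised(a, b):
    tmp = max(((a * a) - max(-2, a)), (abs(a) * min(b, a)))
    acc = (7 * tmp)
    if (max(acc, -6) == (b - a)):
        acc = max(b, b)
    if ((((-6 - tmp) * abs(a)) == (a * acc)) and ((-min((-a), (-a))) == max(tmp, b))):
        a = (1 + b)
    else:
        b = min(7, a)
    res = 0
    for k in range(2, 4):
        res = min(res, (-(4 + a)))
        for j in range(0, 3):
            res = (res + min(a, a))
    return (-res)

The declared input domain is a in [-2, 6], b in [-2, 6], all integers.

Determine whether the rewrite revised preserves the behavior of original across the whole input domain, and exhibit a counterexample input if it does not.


Take a=0, b=-2.
original: tmp = 0; acc = 0; (max(acc, -6) == (b - a)) -> false; ((((-6 - tmp) * abs(a)) != (a * acc)) and (max(a, a) == max(tmp, b))) -> false; b = 0; res = 0; [k=2]; res = -4; [j=0]; res = -4; [j=1]; res = -4; [j=2]; res = -4; [k=3]; res = -4; [j=0]; res = -4; [j=1]; res = -4; [j=2]; res = -4; return 4
revised: tmp = 0; acc = 0; (max(acc, -6) == (b - a)) -> false; ((((-6 - tmp) * abs(a)) == (a * acc)) and ((-min((-a), (-a))) == max(tmp, b))) -> true; a = -1; res = 0; [k=2]; res = -3; [j=0]; res = -4; [j=1]; res = -5; [j=2]; res = -6; [k=3]; res = -6; [j=0]; res = -7; [j=1]; res = -8; [j=2]; res = -9; return 9
4 vs 9 — the two versions disagree here.
verdict: not equivalent; witness: a=0, b=-2


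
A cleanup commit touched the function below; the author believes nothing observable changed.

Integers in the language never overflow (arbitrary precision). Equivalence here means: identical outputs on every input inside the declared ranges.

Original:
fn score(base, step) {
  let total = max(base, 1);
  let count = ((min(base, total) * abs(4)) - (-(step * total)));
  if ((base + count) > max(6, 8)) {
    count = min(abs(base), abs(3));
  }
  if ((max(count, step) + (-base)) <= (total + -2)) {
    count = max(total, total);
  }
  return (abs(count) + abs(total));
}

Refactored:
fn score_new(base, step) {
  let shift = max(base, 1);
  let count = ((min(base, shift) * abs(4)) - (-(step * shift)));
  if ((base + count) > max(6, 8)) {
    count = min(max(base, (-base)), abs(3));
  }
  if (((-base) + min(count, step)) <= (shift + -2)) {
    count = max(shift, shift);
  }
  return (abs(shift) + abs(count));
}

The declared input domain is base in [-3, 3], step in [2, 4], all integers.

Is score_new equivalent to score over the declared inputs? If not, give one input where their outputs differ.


Input base=-3, step=2: 11 from score versus 2 from score_new.
verdict: not equivalent; witness: base=-3, step=2


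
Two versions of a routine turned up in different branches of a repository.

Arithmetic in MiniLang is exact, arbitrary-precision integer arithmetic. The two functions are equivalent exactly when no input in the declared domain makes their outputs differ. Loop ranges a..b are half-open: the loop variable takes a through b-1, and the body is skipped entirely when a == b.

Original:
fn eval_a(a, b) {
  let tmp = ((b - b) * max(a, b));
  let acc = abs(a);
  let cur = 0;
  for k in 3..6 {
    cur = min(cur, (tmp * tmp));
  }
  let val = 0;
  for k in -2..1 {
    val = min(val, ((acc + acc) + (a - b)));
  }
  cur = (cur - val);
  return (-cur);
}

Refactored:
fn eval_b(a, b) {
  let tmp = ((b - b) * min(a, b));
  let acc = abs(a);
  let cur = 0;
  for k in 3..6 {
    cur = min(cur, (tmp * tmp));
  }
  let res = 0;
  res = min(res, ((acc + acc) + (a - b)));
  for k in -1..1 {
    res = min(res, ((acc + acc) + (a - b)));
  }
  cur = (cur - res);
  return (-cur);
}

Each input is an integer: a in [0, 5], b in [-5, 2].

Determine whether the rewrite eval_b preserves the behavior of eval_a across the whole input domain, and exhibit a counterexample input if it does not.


Equivalent. The edit looks behavioral (`max(a, b)` became `min(a, b)`), but over these ranges it never changes the outcome.
Every one of the 48 inputs gives matching results.
As a probe, take a=3, b=0: eval_a runs tmp := 0 | acc := 3 | cur := 0 | iter k=3: | cur := 0 | iter k=4: | cur := 0 | iter k=5: | cur := 0 | val := 0 | iter k=-2: | val := 0 | iter k=-1: | val := 0 | iter k=0: | val := 0 | cur := 0 | result 0; eval_b runs tmp := 0 | acc := 3 | cur := 0 | iter k=3: | cur := 0 | iter k=4: | cur := 0 | iter k=5: | cur := 0 | res := 0 | res := 0 | iter k=-1: | res := 0 | iter k=0: | res := 0 | cur := 0 | result 0; both end at 0.
verdict: equivalent


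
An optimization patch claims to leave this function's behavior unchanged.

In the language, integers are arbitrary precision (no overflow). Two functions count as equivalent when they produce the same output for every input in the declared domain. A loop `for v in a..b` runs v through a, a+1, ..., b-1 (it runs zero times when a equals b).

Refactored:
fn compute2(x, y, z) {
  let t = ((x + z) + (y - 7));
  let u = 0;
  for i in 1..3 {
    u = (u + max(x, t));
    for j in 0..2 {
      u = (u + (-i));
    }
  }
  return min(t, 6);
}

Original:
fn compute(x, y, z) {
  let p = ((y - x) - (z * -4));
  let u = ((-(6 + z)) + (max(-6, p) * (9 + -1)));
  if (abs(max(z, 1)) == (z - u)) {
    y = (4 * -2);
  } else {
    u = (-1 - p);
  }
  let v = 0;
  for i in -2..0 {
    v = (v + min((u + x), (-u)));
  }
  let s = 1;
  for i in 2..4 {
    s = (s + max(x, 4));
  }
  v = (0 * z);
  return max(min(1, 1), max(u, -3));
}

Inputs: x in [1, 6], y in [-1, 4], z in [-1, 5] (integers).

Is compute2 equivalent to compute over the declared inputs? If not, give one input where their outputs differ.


Evaluate both at x=1, y=-1, z=-1.
compute: p=-6, then u=-53, then (abs(max(z, 1)) == (z - u)) is false, then u=5, then v=0, then (i=-2), then v=-5, then (i=-1), then v=-10, then s=1, then (i=2), then s=5, then (i=3), then s=9, then v=0, then returns 5
compute2: t=-8, then u=0, then (i=1), then u=1, then (j=0), then u=0, then (j=1), then u=-1, then (i=2), then u=0, then (j=0), then u=-2, then (j=1), then u=-4, then returns -8
5 against -8: the behavior changed.
verdict: not equivalent; witness: x=1, y=-1, z=-1


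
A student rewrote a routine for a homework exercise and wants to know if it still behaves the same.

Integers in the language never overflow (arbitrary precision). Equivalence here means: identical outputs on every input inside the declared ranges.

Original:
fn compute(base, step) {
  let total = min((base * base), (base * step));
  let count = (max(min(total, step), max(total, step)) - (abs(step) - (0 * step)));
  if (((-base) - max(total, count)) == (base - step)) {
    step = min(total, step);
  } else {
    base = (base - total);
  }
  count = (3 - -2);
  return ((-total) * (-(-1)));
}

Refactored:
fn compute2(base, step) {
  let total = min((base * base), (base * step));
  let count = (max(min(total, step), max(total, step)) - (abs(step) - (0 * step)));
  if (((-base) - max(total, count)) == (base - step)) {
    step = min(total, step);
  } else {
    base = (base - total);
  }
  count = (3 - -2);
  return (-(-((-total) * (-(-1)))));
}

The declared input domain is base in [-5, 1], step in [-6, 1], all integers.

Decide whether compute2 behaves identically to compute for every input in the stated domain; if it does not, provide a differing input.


Behavior is preserved: although same computation, different form, the outputs never diverge.
As a probe, take base=-5, step=1: compute runs total = -5; count = 0; (((-base) - max(total, count)) == (base - step)) -> false; base = 0; count = 5; return 5; compute2 runs total = -5; count = 0; (((-base) - max(total, count)) == (base - step)) -> false; base = 0; count = 5; return 5; both end at 5.
Across all 56 domain points the two functions coincide.
verdict: equivalent


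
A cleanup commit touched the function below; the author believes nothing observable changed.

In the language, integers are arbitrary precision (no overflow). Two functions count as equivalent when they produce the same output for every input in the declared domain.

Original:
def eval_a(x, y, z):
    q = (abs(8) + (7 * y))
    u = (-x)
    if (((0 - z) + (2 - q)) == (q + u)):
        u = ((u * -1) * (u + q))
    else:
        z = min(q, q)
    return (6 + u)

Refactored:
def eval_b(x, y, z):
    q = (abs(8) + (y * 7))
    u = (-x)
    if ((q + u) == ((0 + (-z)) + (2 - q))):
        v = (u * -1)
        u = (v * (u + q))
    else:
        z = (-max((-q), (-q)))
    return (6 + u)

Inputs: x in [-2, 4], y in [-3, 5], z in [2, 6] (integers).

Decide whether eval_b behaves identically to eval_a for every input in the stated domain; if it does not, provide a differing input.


Differences: min/max/abs usage differs, arithmetic usage differs, local variable names differ, statement counts differ — yet all 315 inputs agree.
verdict: equivalent


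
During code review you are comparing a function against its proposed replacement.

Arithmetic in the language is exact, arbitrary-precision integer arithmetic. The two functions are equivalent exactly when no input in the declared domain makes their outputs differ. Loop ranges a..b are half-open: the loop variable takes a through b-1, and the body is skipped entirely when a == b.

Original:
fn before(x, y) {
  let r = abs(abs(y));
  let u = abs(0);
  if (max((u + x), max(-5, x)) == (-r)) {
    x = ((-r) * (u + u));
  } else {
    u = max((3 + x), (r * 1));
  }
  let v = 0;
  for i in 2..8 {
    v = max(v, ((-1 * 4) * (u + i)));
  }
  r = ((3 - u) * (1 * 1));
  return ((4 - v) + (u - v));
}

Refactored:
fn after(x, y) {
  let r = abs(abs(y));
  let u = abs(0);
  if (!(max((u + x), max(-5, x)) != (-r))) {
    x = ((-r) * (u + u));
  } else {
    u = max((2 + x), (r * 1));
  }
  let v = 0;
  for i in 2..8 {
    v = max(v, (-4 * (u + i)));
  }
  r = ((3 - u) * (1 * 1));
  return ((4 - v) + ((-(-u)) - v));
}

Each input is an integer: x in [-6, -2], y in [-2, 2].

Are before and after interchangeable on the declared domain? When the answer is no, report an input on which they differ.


Consider the input x=-2, y=0.
before: r := 0 | u := 0 | (max((u + x), max(-5, x)) == (-r)): false | u := 1 | v := 0 | iter i=2: | v := 0 | iter i=3: | v := 0 | iter i=4: | v := 0 | iter i=5: | v := 0 | iter i=6: | v := 0 | iter i=7: | v := 0 | r := 2 | result 5
after: r := 0 | u := 0 | (!(max((u + x), max(-5, x)) != (-r))): false | u := 0 | v := 0 | iter i=2: | v := 0 | iter i=3: | v := 0 | iter i=4: | v := 0 | iter i=5: | v := 0 | iter i=6: | v := 0 | iter i=7: | v := 0 | r := 3 | result 4
5 and 4 differ, so these are not the same function on this domain.
verdict: not equivalent; witness: x=-2, y=0


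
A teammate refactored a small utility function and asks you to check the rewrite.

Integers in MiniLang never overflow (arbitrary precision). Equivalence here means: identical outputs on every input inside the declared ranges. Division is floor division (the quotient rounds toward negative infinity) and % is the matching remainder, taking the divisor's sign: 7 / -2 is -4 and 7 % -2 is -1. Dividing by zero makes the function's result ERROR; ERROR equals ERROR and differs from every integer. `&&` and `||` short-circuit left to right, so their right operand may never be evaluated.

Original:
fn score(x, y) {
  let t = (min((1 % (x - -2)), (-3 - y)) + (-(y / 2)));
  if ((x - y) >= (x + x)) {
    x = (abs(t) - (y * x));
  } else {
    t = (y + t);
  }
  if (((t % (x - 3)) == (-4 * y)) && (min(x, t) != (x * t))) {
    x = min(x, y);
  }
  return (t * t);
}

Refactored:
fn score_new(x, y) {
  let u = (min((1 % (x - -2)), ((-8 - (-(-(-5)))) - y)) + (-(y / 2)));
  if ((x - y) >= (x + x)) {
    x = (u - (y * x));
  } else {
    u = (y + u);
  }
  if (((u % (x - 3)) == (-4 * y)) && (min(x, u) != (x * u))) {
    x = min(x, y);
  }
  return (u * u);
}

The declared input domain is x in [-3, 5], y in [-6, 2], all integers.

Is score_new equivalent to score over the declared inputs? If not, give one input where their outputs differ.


These are not equivalent — on x=-3, y=0 the outputs split (ERROR vs 9).
score: t becomes -3; next ((x - y) >= (x + x)) evaluates to true; next x becomes 3; next hits division by zero so the output is ERROR
score_new: u becomes -3; next ((x - y) >= (x + x)) evaluates to true; next x becomes -3; next (((u % (x - 3)) == (-4 * y)) && (min(x, u) != (x * u))) evaluates to false; next final value 9
verdict: not equivalent; witness: x=-3, y=0


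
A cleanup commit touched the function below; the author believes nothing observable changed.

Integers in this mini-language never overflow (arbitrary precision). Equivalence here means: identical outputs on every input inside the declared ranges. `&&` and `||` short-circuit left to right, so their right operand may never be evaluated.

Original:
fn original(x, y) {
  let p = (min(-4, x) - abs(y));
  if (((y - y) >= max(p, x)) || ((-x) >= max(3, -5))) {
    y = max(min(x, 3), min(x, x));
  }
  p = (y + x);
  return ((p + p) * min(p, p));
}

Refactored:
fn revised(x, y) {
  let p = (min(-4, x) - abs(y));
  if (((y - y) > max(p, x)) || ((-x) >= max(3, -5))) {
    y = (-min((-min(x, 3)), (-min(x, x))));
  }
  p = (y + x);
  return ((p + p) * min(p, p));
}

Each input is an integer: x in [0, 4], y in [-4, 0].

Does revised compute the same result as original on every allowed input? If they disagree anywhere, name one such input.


Consider the input x=0, y=-4.
original: p = -8; (((y - y) >= max(p, x)) || ((-x) >= max(3, -5))) -> true; y = 0; p = 0; return 0
revised: p = -8; (((y - y) > max(p, x)) || ((-x) >= max(3, -5))) -> false; p = -4; return 32
0 and 32 differ, so these are not the same function on this domain.
verdict: not equivalent; witness: x=0, y=-4


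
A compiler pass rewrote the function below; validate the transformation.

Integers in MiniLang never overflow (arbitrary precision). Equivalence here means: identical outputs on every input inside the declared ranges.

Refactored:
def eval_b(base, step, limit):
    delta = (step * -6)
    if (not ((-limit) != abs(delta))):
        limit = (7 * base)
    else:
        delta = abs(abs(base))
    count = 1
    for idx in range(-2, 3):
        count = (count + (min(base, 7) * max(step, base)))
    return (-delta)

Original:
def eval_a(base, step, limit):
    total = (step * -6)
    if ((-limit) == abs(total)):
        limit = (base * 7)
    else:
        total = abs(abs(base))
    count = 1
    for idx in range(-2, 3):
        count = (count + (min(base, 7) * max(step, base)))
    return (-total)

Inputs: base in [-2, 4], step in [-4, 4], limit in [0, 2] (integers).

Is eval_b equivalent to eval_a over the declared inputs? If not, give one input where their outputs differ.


Although comparison usage differs, plus boolean connective usage differs, plus local variable names differ, 189/189 inputs agree.
verdict: equivalent


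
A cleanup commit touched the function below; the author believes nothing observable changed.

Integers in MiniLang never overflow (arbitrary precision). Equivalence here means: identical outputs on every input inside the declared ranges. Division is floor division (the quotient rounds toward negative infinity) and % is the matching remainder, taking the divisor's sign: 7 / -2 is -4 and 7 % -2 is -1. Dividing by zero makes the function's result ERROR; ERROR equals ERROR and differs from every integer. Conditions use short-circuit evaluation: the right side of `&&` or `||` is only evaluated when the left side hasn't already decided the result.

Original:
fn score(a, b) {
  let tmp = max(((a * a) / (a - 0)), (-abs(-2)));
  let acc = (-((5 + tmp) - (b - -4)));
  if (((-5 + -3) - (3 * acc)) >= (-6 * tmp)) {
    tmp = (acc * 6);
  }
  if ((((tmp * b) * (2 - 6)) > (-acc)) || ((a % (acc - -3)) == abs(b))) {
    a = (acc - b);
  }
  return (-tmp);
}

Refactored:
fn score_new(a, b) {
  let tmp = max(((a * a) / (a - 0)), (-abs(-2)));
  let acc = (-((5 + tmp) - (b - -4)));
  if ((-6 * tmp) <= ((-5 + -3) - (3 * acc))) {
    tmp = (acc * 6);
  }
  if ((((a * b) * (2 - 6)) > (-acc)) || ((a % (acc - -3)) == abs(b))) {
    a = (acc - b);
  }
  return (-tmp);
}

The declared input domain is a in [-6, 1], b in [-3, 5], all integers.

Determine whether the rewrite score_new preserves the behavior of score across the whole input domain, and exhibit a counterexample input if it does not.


Not equivalent: a=1, b=-1 separates them (ERROR vs 18).
score: tmp=1, then acc=-3, then (((-5 + -3) - (3 * acc)) >= (-6 * tmp)) is true, then tmp=-18, then a zero divisor aborts: ERROR
score_new: tmp=1, then acc=-3, then ((-6 * tmp) <= ((-5 + -3) - (3 * acc))) is true, then tmp=-18, then ((((a * b) * (2 - 6)) > (-acc)) || ((a % (acc - -3)) == abs(b))) is true, then a=-2, then returns 18
verdict: not equivalent; witness: a=1, b=-1


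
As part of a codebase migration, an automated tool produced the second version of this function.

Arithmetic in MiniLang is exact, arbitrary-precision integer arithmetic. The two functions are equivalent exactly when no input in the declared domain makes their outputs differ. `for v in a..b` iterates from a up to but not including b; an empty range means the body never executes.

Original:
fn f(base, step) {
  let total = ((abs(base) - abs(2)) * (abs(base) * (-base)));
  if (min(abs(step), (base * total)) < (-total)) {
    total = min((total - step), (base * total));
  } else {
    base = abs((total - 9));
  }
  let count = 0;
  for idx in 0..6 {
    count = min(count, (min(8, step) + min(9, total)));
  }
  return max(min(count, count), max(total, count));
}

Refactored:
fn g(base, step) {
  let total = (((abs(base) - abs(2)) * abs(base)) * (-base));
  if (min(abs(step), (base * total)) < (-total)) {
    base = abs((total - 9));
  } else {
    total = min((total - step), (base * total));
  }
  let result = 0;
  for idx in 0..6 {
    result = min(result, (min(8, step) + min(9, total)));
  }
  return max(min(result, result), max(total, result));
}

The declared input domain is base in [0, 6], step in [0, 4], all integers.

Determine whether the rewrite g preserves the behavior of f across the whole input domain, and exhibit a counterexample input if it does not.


There is a counterexample at base=1, step=1: 1 on one side, 0 on the other.
f: total = 1; (min(abs(step), (base * total)) < (-total)) -> false; base = 8; count = 0; [idx=0]; count = 0; [idx=1]; count = 0; [idx=2]; count = 0; [idx=3]; count = 0; [idx=4]; count = 0; [idx=5]; count = 0; return 1
g: total = 1; (min(abs(step), (base * total)) < (-total)) -> false; total = 0; result = 0; [idx=0]; result = 0; [idx=1]; result = 0; [idx=2]; result = 0; [idx=3]; result = 0; [idx=4]; result = 0; [idx=5]; result = 0; return 0
verdict: not equivalent; witness: base=1, step=1


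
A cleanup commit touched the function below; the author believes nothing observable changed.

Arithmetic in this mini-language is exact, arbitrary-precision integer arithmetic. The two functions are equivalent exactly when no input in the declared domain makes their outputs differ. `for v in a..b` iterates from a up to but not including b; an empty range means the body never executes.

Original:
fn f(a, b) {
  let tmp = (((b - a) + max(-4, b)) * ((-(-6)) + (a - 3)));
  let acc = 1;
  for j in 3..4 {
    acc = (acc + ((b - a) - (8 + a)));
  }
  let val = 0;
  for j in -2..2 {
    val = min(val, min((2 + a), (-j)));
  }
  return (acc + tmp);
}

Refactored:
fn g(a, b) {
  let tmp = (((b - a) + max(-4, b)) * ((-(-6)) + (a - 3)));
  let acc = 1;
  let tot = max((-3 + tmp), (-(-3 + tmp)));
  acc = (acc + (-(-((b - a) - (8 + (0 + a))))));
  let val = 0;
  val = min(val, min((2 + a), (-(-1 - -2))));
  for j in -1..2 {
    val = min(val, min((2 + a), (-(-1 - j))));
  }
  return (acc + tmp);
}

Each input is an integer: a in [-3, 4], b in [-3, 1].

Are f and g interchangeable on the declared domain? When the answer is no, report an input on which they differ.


The two are interchangeable: loop structure differs; and arithmetic usage differs; and min/max/abs usage differs; and constant usage differs; and local variable names differ; and statement counts differ, and every declared input agrees.
One worked example (a=3, b=0) — f: tmp becomes -18; next acc becomes 1; next at j=3:; next acc becomes -13; next val becomes 0; next at j=-2:; next val becomes 0; next at j=-1:; next val becomes 0; next at j=0:; next val becomes 0; next at j=1:; next val becomes -1; next final value -31; g: tmp becomes -18; next acc becomes 1; next tot becomes 21; next acc becomes -13; next val becomes 0; next val becomes -1; next at j=-1:; next val becomes -1; next at j=0:; next val becomes -1; next at j=1:; next val becomes -1; next final value -31; agreement on -31.
Checked all 40 inputs in the declared domain: the outputs agree on every one.
verdict: equivalent


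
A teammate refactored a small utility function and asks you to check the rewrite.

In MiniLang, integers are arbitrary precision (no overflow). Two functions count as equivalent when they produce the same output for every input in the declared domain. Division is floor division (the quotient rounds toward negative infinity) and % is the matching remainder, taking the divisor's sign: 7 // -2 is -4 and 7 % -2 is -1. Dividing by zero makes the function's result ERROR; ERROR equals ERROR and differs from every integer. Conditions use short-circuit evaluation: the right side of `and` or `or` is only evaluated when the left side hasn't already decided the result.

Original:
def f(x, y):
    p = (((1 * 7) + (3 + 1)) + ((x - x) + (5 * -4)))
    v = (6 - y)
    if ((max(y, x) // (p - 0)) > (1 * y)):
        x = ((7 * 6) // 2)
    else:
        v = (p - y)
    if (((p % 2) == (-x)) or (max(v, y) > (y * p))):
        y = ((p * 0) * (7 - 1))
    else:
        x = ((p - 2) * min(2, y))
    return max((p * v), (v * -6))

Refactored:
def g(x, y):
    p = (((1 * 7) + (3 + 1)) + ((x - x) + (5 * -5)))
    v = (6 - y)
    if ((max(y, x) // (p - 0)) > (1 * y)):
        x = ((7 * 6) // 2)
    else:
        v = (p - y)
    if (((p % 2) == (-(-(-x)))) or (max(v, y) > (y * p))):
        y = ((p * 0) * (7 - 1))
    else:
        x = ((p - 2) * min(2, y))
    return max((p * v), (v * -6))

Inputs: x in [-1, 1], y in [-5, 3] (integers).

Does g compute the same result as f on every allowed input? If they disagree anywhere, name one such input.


Evaluate both at x=-1, y=0.
f: p = -9; v = 6; ((max(y, x) // (p - 0)) > (1 * y)) -> false; v = -9; (((p % 2) == (-x)) or (max(v, y) > (y * p))) -> true; y = 0; return 81
g: p = -14; v = 6; ((max(y, x) // (p - 0)) > (1 * y)) -> false; v = -14; (((p % 2) == (-(-(-x)))) or (max(v, y) > (y * p))) -> false; x = 0; return 196
81 and 196 differ, so these are not the same function on this domain.
verdict: not equivalent; witness: x=-1, y=0


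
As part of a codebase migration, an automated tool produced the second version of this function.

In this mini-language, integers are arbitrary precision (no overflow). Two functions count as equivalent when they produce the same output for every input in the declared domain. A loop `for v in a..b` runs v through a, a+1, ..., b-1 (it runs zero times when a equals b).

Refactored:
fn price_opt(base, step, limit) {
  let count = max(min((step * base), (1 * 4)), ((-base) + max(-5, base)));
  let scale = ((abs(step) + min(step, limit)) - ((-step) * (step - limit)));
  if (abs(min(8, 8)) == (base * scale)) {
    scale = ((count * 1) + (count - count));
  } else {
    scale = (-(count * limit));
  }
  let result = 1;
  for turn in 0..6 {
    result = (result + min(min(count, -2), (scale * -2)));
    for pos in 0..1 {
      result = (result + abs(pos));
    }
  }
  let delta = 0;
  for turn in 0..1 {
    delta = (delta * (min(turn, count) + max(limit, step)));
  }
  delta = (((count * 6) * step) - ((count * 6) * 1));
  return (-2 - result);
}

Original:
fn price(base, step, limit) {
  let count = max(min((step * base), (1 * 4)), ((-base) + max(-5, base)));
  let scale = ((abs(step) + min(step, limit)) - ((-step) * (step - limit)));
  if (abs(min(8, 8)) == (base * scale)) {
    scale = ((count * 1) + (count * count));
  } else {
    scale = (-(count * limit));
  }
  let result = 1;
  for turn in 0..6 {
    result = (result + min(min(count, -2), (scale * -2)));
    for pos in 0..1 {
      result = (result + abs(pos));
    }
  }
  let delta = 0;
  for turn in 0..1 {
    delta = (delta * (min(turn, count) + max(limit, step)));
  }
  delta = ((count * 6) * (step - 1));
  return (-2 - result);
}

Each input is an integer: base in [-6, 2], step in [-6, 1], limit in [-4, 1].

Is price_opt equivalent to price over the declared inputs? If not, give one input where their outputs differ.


Evaluate both at base=-4, step=-1, limit=-2.
price: count=4, then scale=-2, then (abs(min(8, 8)) == (base * scale)) is true, then scale=20, then result=1, then (turn=0), then result=-39, then (pos=0), then result=-39, then (turn=1), then result=-79, then (pos=0), then result=-79, then (turn=2), then result=-119, then (pos=0), then result=-119, then (turn=3), then result=-159, then (pos=0), then result=-159, then (turn=4), then result=-199, then (pos=0), then result=-199, then (turn=5), then result=-239, then (pos=0), then result=-239, then delta=0, then (turn=0), then delta=0, then delta=-48, then returns 237
price_opt: count=4, then scale=-2, then (abs(min(8, 8)) == (base * scale)) is true, then scale=4, then result=1, then (turn=0), then result=-7, then (pos=0), then result=-7, then (turn=1), then result=-15, then (pos=0), then result=-15, then (turn=2), then result=-23, then (pos=0), then result=-23, then (turn=3), then result=-31, then (pos=0), then result=-31, then (turn=4), then result=-39, then (pos=0), then result=-39, then (turn=5), then result=-47, then (pos=0), then result=-47, then delta=0, then (turn=0), then delta=0, then delta=-48, then returns 45
237 against 45: the behavior changed.
verdict: not equivalent; witness: base=-4, step=-1, limit=-2


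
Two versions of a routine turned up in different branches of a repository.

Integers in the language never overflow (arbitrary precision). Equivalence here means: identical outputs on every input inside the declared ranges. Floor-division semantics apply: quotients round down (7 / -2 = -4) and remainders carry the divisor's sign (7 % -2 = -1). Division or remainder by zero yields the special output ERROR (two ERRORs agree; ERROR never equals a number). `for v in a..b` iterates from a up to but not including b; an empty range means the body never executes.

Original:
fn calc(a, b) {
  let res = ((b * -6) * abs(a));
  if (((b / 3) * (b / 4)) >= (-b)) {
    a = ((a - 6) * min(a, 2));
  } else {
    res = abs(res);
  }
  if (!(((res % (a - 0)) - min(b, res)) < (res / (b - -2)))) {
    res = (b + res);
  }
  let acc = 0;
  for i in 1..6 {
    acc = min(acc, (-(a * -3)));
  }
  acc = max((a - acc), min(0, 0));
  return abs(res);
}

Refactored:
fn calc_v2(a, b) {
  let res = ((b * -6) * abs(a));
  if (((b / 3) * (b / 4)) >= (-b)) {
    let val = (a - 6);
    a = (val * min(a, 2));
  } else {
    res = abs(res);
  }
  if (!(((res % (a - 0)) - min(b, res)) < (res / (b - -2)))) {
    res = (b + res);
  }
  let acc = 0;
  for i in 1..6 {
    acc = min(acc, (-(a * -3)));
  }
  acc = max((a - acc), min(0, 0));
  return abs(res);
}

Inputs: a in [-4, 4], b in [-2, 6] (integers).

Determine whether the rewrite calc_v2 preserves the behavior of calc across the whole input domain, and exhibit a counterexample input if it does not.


The two are interchangeable: statement counts differ, plus local variable names differ, and every declared input agrees.
As a probe, take a=-3, b=6: calc runs res = -108; (((b / 3) * (b / 4)) >= (-b)) -> true; a = 27; (!(((res % (a - 0)) - min(b, res)) < (res / (b - -2)))) -> true; res = -102; acc = 0; [i=1]; acc = 0; [i=2]; acc = 0; [i=3]; acc = 0; [i=4]; acc = 0; [i=5]; acc = 0; acc = 27; return 102; calc_v2 runs res = -108; (((b / 3) * (b / 4)) >= (-b)) -> true; val = -9; a = 27; (!(((res % (a - 0)) - min(b, res)) < (res / (b - -2)))) -> true; res = -102; acc = 0; [i=1]; acc = 0; [i=2]; acc = 0; [i=3]; acc = 0; [i=4]; acc = 0; [i=5]; acc = 0; acc = 27; return 102; both end at 102.
Checked all 81 inputs in the declared domain: the outputs agree on every one.
verdict: equivalent
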